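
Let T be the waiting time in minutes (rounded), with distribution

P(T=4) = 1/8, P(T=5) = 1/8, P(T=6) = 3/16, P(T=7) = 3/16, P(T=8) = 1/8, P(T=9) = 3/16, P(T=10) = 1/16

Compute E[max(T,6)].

E[max(T,6)] = Σ max(t,6)·P(T=t)
 = 6·1/8 + 6·1/8 + 6·3/16 + 7·3/16 + 8·1/8 + 9·3/16 + 10·1/16
 = 3/4 + 3/4 + 9/8 + 21/16 + 1 + 27/16 + 5/8
 = 29/4

7.25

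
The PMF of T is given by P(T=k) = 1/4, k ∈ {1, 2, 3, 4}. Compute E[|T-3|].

E[|T-3|] = Σ |t-3|·P(T=t)
 = 2·1/4 + 1·1/4 + 0·1/4 + 1·1/4
 = 1/2 + 1/4 + 0 + 1/4
 = 1

1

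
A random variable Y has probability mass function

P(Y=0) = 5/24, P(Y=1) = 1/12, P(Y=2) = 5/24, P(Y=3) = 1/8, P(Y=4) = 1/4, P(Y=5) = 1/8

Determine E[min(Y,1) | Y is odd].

1

P(Y is odd) = 1/12 + 1/8 + 1/8 = 1/3.
E[min(Y,1) | Y is odd] = [1·1/12 + 1·1/8 + 1·1/8] / (1/3)
 = 1/3 / (1/3)
 = 1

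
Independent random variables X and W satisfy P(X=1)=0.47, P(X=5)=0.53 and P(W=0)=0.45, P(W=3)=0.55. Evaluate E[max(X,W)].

3.637

E[max(X,W)] = Σ_x Σ_w max(x,w) · P(X=x)P(W=w)
 = 1·0.2115 + 3·0.2585 + 5·0.2385 + 5·0.2915
 = 0.2115 + 0.7755 + 1.1925 + 1.4575
 = 3.637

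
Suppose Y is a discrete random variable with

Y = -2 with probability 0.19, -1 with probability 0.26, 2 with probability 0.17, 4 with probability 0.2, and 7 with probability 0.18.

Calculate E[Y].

E[Y] = Σ y·P(Y=y)
 = (-2)·0.19 + (-1)·0.26 + 2·0.17 + 4·0.2 + 7·0.18
 = (-0.38) + (-0.26) + 0.34 + 0.8 + 1.26
 = 1.76

1.76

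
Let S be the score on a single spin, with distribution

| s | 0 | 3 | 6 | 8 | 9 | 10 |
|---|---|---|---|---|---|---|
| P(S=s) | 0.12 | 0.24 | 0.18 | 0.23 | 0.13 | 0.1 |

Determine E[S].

5.81

E[S] = Σ s·P(S=s)
 = 0·0.12 + 3·0.24 + 6·0.18 + 8·0.23 + 9·0.13 + 10·0.1
 = 0 + 0.72 + 1.08 + 1.84 + 1.17 + 1
 = 5.81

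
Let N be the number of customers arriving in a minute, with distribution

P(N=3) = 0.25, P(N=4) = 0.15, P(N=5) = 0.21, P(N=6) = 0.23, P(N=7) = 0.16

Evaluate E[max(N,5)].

5.55

E[max(N,5)] = Σ max(n,5)·P(N=n)
 = 5·0.25 + 5·0.15 + 5·0.21 + 6·0.23 + 7·0.16
 = 1.25 + 0.75 + 1.05 + 1.38 + 1.12
 = 5.55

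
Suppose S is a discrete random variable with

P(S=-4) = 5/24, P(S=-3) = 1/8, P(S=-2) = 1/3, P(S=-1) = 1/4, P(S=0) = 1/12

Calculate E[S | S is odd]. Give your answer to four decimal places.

-1.6667

P(S is odd) = 1/8 + 1/4 = 3/8.
E[S | S is odd] = [(-3)·1/8 + (-1)·1/4] / (3/8)
 = -5/8 / (3/8)
 = -5/3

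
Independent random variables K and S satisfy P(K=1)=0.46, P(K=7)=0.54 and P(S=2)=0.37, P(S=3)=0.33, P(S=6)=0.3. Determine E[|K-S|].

3.0376

E[|K-S|] = Σ_k Σ_s |k-s| · P(K=k)P(S=s)
 = 1·0.1702 + 2·0.1518 + 5·0.138 + 5·0.1998 + 4·0.1782 + 1·0.162
 = 0.1702 + 0.3036 + 0.69 + 0.999 + 0.7128 + 0.162
 = 3.0376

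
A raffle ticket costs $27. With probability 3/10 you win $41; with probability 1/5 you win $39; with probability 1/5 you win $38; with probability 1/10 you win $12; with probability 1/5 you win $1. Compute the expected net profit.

E[payout] = 41·3/10 + 39·1/5 + 38·1/5 + 12·1/10 + 1·1/5
 = 123/10 + 39/5 + 38/5 + 6/5 + 1/5
 = 291/10
Net = 291/10 - 27 = 21/10

2.1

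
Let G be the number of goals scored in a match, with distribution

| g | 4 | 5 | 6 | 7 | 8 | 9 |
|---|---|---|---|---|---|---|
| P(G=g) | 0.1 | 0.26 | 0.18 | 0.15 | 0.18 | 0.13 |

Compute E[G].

E[G] = Σ g·P(G=g)
 = 4·0.1 + 5·0.26 + 6·0.18 + 7·0.15 + 8·0.18 + 9·0.13
 = 0.4 + 1.3 + 1.08 + 1.05 + 1.44 + 1.17
 = 6.44

6.44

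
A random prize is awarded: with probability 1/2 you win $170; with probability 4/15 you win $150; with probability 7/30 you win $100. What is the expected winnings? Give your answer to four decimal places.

148.3333

E[payout] = 170·1/2 + 150·4/15 + 100·7/30
 = 85 + 40 + 70/3
 = 445/3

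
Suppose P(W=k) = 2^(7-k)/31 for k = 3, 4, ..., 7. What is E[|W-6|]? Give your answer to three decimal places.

E[|W-6|] = Σ |w-6|·P(W=w)
 = 3·16/31 + 2·8/31 + 1·4/31 + 0·2/31 + 1·1/31
 = 48/31 + 16/31 + 4/31 + 0 + 1/31
 = 69/31

2.226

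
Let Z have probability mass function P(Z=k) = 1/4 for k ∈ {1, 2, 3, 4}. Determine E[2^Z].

7.5

E[2^Z] = Σ 2^z·P(Z=z)
 = 2·1/4 + 4·1/4 + 8·1/4 + 16·1/4
 = 1/2 + 1 + 2 + 4
 = 15/2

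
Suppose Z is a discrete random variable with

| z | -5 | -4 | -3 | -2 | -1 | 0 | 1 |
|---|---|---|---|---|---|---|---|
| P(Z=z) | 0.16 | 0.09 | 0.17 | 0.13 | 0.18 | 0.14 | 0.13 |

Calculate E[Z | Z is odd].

P(Z is odd) = 0.16 + 0.17 + 0.18 + 0.13 = 0.64.
E[Z | Z is odd] = [(-5)·0.16 + (-3)·0.17 + (-1)·0.18 + 1·0.13] / 0.64
 = -1.36 / 0.64
 = -17/8

-2.125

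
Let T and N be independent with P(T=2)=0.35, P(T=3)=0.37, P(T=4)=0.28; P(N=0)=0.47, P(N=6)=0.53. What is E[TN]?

9.3174

E[TN] = Σ_t Σ_n tn · P(T=t)P(N=n)
 = 0·0.1645 + 12·0.1855 + 0·0.1739 + 18·0.1961 + 0·0.1316 + 24·0.1484
 = 0 + 2.226 + 0 + 3.5298 + 0 + 3.5616
 = 9.3174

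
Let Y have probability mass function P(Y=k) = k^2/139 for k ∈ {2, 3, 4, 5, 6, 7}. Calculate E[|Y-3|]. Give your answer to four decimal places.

2.6906

E[|Y-3|] = Σ |y-3|·P(Y=y)
 = 1·4/139 + 0·9/139 + 1·16/139 + 2·25/139 + 3·36/139 + 4·49/139
 = 4/139 + 0 + 16/139 + 50/139 + 108/139 + 196/139
 = 374/139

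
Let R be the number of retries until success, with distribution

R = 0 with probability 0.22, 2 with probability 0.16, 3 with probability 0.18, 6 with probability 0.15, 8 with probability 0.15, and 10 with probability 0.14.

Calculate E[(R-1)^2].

E[(R-1)^2] = Σ (r-1)^2·P(R=r)
 = 1·0.22 + 1·0.16 + 4·0.18 + 25·0.15 + 49·0.15 + 81·0.14
 = 0.22 + 0.16 + 0.72 + 3.75 + 7.35 + 11.34
 = 23.54

23.54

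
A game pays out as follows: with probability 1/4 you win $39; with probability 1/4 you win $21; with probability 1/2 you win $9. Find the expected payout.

E[payout] = 39·1/4 + 21·1/4 + 9·1/2
 = 39/4 + 21/4 + 9/2
 = 39/2

19.5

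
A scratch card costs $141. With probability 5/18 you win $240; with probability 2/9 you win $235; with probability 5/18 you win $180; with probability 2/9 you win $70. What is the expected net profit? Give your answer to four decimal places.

43.4444

E[payout] = 240·5/18 + 235·2/9 + 180·5/18 + 70·2/9
 = 200/3 + 470/9 + 50 + 140/9
 = 1660/9
Net = 1660/9 - 141 = 391/9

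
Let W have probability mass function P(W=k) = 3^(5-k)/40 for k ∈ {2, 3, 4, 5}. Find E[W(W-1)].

4.1

E[W(W-1)] = Σ w(w-1)·P(W=w)
 = 2·27/40 + 6·9/40 + 12·3/40 + 20·1/40
 = 27/20 + 27/20 + 9/10 + 1/2
 = 41/10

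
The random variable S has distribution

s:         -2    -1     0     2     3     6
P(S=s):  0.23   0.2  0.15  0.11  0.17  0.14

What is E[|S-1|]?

2.39

E[|S-1|] = Σ |s-1|·P(S=s)
 = 3·0.23 + 2·0.2 + 1·0.15 + 1·0.11 + 2·0.17 + 5·0.14
 = 0.69 + 0.4 + 0.15 + 0.11 + 0.34 + 0.7
 = 2.39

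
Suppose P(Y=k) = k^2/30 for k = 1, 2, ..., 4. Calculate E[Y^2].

E[Y^2] = Σ y^2·P(Y=y)
 = 1·1/30 + 4·2/15 + 9·3/10 + 16·8/15
 = 1/30 + 8/15 + 27/10 + 128/15
 = 59/5

11.8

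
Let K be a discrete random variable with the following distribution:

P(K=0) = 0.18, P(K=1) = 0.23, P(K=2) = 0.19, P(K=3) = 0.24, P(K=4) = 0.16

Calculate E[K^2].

5.71

E[K^2] = Σ k^2·P(K=k)
 = 0·0.18 + 1·0.23 + 4·0.19 + 9·0.24 + 16·0.16
 = 0 + 0.23 + 0.76 + 2.16 + 2.56
 = 5.71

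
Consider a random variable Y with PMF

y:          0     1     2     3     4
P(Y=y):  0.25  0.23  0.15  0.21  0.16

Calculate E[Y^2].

E[Y^2] = Σ y^2·P(Y=y)
 = 0·0.25 + 1·0.23 + 4·0.15 + 9·0.21 + 16·0.16
 = 0 + 0.23 + 0.6 + 1.89 + 2.56
 = 5.28

5.28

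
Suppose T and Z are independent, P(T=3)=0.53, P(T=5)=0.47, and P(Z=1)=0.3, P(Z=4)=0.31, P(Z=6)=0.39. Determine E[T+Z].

7.82

E[T+Z] = Σ_t Σ_z (t+z) · P(T=t)P(Z=z)
 = 4·0.159 + 7·0.1643 + 9·0.2067 + 6·0.141 + 9·0.1457 + 11·0.1833
 = 0.636 + 1.1501 + 1.8603 + 0.846 + 1.3113 + 2.0163
 = 7.82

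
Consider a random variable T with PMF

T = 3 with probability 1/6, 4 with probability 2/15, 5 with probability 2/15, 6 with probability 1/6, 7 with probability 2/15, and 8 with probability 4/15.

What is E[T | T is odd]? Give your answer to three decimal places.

P(T is odd) = 1/6 + 2/15 + 2/15 = 13/30.
E[T | T is odd] = [3·1/6 + 5·2/15 + 7·2/15] / (13/30)
 = 21/10 / (13/30)
 = 63/13

4.846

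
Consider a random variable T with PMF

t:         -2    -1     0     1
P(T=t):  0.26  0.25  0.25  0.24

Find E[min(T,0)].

-0.77

E[min(T,0)] = Σ min(t,0)·P(T=t)
 = (-2)·0.26 + (-1)·0.25 + 0·0.25 + 0·0.24
 = (-0.52) + (-0.25) + 0 + 0
 = -0.77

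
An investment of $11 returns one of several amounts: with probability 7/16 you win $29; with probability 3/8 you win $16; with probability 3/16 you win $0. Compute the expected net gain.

E[payout] = 29·7/16 + 16·3/8 + 0·3/16
 = 203/16 + 6 + 0
 = 299/16
Net = 299/16 - 11 = 123/16

7.6875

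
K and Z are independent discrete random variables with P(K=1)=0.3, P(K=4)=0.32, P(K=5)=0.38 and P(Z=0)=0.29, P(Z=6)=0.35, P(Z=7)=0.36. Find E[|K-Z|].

3.1584

E[|K-Z|] = Σ_k Σ_z |k-z| · P(K=k)P(Z=z)
 = 1·0.087 + 5·0.105 + 6·0.108 + 4·0.0928 + 2·0.112 + 3·0.1152 + 5·0.1102 + 1·0.133 + 2·0.1368
 = 0.087 + 0.525 + 0.648 + 0.3712 + 0.224 + 0.3456 + 0.551 + 0.133 + 0.2736
 = 3.1584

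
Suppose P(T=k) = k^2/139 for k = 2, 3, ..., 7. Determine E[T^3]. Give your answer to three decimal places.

E[T^3] = Σ t^3·P(T=t)
 = 8·4/139 + 27·9/139 + 64·16/139 + 125·25/139 + 216·36/139 + 343·49/139
 = 32/139 + 243/139 + 1024/139 + 3125/139 + 7776/139 + 16807/139
 = 29007/139

208.683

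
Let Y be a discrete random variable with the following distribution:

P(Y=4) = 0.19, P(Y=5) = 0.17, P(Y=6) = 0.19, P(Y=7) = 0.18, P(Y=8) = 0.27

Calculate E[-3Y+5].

E[-3Y+5] = Σ (-3y+5)·P(Y=y)
 = (-7)·0.19 + (-10)·0.17 + (-13)·0.19 + (-16)·0.18 + (-19)·0.27
 = (-1.33) + (-1.7) + (-2.47) + (-2.88) + (-5.13)
 = -13.51

-13.51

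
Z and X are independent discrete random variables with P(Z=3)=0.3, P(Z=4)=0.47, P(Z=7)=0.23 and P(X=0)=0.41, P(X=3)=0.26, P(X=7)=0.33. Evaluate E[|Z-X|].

E[|Z-X|] = Σ_z Σ_x |z-x| · P(Z=z)P(X=x)
 = 3·0.123 + 0·0.078 + 4·0.099 + 4·0.1927 + 1·0.1222 + 3·0.1551 + 7·0.0943 + 4·0.0598 + 0·0.0759
 = 0.369 + 0 + 0.396 + 0.7708 + 0.1222 + 0.4653 + 0.6601 + 0.2392 + 0
 = 3.0226

3.0226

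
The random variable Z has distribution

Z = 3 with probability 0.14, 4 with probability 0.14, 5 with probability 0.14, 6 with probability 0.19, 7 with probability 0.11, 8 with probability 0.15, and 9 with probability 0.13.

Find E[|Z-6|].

E[|Z-6|] = Σ |z-6|·P(Z=z)
 = 3·0.14 + 2·0.14 + 1·0.14 + 0·0.19 + 1·0.11 + 2·0.15 + 3·0.13
 = 0.42 + 0.28 + 0.14 + 0 + 0.11 + 0.3 + 0.39
 = 1.64

1.64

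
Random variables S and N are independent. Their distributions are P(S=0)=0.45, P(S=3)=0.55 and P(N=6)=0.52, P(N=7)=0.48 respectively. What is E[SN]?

10.692

E[SN] = Σ_s Σ_n sn · P(S=s)P(N=n)
 = 0·0.234 + 0·0.216 + 18·0.286 + 21·0.264
 = 0 + 0 + 5.148 + 5.544
 = 10.692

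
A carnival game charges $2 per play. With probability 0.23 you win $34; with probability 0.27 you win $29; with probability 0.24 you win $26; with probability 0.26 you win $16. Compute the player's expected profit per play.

24.05

E[payout] = 34·0.23 + 29·0.27 + 26·0.24 + 16·0.26
 = 7.82 + 7.83 + 6.24 + 4.16
 = 26.05
Net = 26.05 - 2 = 24.05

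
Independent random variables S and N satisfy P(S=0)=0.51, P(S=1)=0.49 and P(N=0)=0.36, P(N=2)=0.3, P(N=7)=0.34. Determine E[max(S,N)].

3.1564

E[max(S,N)] = Σ_s Σ_n max(s,n) · P(S=s)P(N=n)
 = 0·0.1836 + 2·0.153 + 7·0.1734 + 1·0.1764 + 2·0.147 + 7·0.1666
 = 0 + 0.306 + 1.2138 + 0.1764 + 0.294 + 1.1662
 = 3.1564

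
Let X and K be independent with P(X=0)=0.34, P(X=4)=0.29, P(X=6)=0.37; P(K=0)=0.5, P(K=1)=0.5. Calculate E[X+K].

E[X+K] = Σ_x Σ_k (x+k) · P(X=x)P(K=k)
 = 0·0.17 + 1·0.17 + 4·0.145 + 5·0.145 + 6·0.185 + 7·0.185
 = 0 + 0.17 + 0.58 + 0.725 + 1.11 + 1.295
 = 3.88

3.88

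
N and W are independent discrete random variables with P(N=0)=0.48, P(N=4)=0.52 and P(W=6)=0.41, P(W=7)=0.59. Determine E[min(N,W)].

E[min(N,W)] = Σ_n Σ_w min(n,w) · P(N=n)P(W=w)
 = 0·0.1968 + 0·0.2832 + 4·0.2132 + 4·0.3068
 = 0 + 0 + 0.8528 + 1.2272
 = 2.08

2.08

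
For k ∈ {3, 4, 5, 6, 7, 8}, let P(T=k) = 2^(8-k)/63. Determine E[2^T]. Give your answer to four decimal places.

24.3810

E[2^T] = Σ 2^t·P(T=t)
 = 8·32/63 + 16·16/63 + 32·8/63 + 64·4/63 + 128·2/63 + 256·1/63
 = 256/63 + 256/63 + 256/63 + 256/63 + 256/63 + 256/63
 = 512/21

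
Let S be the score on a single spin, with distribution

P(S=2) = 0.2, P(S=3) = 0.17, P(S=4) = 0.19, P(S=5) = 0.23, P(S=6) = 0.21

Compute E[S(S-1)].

E[S(S-1)] = Σ s(s-1)·P(S=s)
 = 2·0.2 + 6·0.17 + 12·0.19 + 20·0.23 + 30·0.21
 = 0.4 + 1.02 + 2.28 + 4.6 + 6.3
 = 14.6

14.6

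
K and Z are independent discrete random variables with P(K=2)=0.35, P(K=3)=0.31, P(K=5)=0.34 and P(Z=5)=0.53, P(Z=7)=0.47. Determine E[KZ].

E[KZ] = Σ_k Σ_z kz · P(K=k)P(Z=z)
 = 10·0.1855 + 14·0.1645 + 15·0.1643 + 21·0.1457 + 25·0.1802 + 35·0.1598
 = 1.855 + 2.303 + 2.4645 + 3.0597 + 4.505 + 5.593
 = 19.7802

19.7802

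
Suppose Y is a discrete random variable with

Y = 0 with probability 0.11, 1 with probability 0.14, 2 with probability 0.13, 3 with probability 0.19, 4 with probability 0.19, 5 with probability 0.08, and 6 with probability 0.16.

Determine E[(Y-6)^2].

12.09

E[(Y-6)^2] = Σ (y-6)^2·P(Y=y)
 = 36·0.11 + 25·0.14 + 16·0.13 + 9·0.19 + 4·0.19 + 1·0.08 + 0·0.16
 = 3.96 + 3.5 + 2.08 + 1.71 + 0.76 + 0.08 + 0
 = 12.09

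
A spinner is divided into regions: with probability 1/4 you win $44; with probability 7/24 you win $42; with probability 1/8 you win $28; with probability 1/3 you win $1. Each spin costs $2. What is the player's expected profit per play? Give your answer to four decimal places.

E[payout] = 44·1/4 + 42·7/24 + 28·1/8 + 1·1/3
 = 11 + 49/4 + 7/2 + 1/3
 = 325/12
Net = 325/12 - 2 = 301/12

25.0833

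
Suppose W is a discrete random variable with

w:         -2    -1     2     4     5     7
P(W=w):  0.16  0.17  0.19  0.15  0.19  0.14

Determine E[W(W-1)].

E[W(W-1)] = Σ w(w-1)·P(W=w)
 = 6·0.16 + 2·0.17 + 2·0.19 + 12·0.15 + 20·0.19 + 42·0.14
 = 0.96 + 0.34 + 0.38 + 1.8 + 3.8 + 5.88
 = 13.16

13.16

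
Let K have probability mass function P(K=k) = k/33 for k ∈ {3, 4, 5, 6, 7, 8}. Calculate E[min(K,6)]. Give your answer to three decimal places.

E[min(K,6)] = Σ min(k,6)·P(K=k)
 = 3·1/11 + 4·4/33 + 5·5/33 + 6·2/11 + 6·7/33 + 6·8/33
 = 3/11 + 16/33 + 25/33 + 12/11 + 14/11 + 16/11
 = 16/3

5.333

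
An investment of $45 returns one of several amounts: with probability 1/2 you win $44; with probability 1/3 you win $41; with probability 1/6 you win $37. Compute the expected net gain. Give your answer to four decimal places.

E[payout] = 44·1/2 + 41·1/3 + 37·1/6
 = 22 + 41/3 + 37/6
 = 251/6
Net = 251/6 - 45 = -19/6

-3.1667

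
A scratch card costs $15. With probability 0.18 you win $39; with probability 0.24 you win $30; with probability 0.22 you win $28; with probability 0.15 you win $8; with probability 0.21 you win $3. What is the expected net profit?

7.21

E[payout] = 39·0.18 + 30·0.24 + 28·0.22 + 8·0.15 + 3·0.21
 = 7.02 + 7.2 + 6.16 + 1.2 + 0.63
 = 22.21
Net = 22.21 - 15 = 7.21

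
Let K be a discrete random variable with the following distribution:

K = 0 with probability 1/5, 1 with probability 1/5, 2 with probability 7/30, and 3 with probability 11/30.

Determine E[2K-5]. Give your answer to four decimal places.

E[2K-5] = Σ (2k-5)·P(K=k)
 = (-5)·1/5 + (-3)·1/5 + (-1)·7/30 + 1·11/30
 = (-1) + (-3/5) + (-7/30) + 11/30
 = -22/15

-1.4667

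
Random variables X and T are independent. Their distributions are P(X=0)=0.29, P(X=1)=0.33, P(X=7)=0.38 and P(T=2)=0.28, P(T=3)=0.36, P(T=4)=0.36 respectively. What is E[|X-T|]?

E[|X-T|] = Σ_x Σ_t |x-t| · P(X=x)P(T=t)
 = 2·0.0812 + 3·0.1044 + 4·0.1044 + 1·0.0924 + 2·0.1188 + 3·0.1188 + 5·0.1064 + 4·0.1368 + 3·0.1368
 = 0.1624 + 0.3132 + 0.4176 + 0.0924 + 0.2376 + 0.3564 + 0.532 + 0.5472 + 0.4104
 = 3.0692

3.0692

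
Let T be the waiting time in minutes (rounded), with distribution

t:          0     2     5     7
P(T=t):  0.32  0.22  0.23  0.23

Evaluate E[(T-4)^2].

E[(T-4)^2] = Σ (t-4)^2·P(T=t)
 = 16·0.32 + 4·0.22 + 1·0.23 + 9·0.23
 = 5.12 + 0.88 + 0.23 + 2.07
 = 8.3

8.3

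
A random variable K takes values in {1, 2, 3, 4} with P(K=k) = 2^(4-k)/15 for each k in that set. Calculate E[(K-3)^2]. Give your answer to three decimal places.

2.467

E[(K-3)^2] = Σ (k-3)^2·P(K=k)
 = 4·8/15 + 1·4/15 + 0·2/15 + 1·1/15
 = 32/15 + 4/15 + 0 + 1/15
 = 37/15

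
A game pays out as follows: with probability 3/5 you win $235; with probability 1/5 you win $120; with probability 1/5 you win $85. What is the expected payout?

182

E[payout] = 235·3/5 + 120·1/5 + 85·1/5
 = 141 + 24 + 17
 = 182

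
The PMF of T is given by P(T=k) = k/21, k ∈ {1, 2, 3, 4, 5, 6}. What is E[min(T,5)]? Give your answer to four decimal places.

E[min(T,5)] = Σ min(t,5)·P(T=t)
 = 1·1/21 + 2·2/21 + 3·1/7 + 4·4/21 + 5·5/21 + 5·2/7
 = 1/21 + 4/21 + 3/7 + 16/21 + 25/21 + 10/7
 = 85/21

4.0476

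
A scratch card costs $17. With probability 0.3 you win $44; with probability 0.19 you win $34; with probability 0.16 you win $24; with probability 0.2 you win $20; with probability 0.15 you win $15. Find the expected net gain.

E[payout] = 44·0.3 + 34·0.19 + 24·0.16 + 20·0.2 + 15·0.15
 = 13.2 + 6.46 + 3.84 + 4 + 2.25
 = 29.75
Net = 29.75 - 17 = 12.75

12.75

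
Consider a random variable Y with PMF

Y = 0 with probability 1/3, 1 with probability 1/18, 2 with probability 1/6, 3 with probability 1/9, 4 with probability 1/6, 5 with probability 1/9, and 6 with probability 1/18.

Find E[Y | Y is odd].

3.4

P(Y is odd) = 1/18 + 1/9 + 1/9 = 5/18.
E[Y | Y is odd] = [1·1/18 + 3·1/9 + 5·1/9] / (5/18)
 = 17/18 / (5/18)
 = 17/5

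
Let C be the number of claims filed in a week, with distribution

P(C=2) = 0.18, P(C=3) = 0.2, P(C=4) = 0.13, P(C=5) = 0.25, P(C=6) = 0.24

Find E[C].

E[C] = Σ c·P(C=c)
 = 2·0.18 + 3·0.2 + 4·0.13 + 5·0.25 + 6·0.24
 = 0.36 + 0.6 + 0.52 + 1.25 + 1.44
 = 4.17

4.17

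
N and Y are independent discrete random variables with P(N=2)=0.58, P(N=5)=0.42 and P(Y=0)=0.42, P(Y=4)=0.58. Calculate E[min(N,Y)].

1.6472

E[min(N,Y)] = Σ_n Σ_y min(n,y) · P(N=n)P(Y=y)
 = 0·0.2436 + 2·0.3364 + 0·0.1764 + 4·0.2436
 = 0 + 0.6728 + 0 + 0.9744
 = 1.6472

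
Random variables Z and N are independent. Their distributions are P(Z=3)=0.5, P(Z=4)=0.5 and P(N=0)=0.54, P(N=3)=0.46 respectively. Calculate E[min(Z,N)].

1.38

E[min(Z,N)] = Σ_z Σ_n min(z,n) · P(Z=z)P(N=n)
 = 0·0.27 + 3·0.23 + 0·0.27 + 3·0.23
 = 0 + 0.69 + 0 + 0.69
 = 1.38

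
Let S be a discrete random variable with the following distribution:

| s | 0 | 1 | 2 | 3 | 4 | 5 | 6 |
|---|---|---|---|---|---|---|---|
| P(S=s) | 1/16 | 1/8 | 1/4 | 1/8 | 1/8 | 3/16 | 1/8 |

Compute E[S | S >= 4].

P(S >= 4) = 1/8 + 3/16 + 1/8 = 7/16.
E[S | S >= 4] = [4·1/8 + 5·3/16 + 6·1/8] / (7/16)
 = 35/16 / (7/16)
 = 5

5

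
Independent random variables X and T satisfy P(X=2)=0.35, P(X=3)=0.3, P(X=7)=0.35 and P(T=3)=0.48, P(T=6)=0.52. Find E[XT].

18.468

E[XT] = Σ_x Σ_t xt · P(X=x)P(T=t)
 = 6·0.168 + 12·0.182 + 9·0.144 + 18·0.156 + 21·0.168 + 42·0.182
 = 1.008 + 2.184 + 1.296 + 2.808 + 3.528 + 7.644
 = 18.468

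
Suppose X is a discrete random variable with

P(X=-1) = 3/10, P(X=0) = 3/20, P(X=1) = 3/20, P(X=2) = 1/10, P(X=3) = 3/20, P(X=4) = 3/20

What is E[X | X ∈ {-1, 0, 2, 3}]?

P(X ∈ {-1, 0, 2, 3}) = 3/10 + 3/20 + 1/10 + 3/20 = 7/10.
E[X | X ∈ {-1, 0, 2, 3}] = [(-1)·3/10 + 0·3/20 + 2·1/10 + 3·3/20] / (7/10)
 = 7/20 / (7/10)
 = 1/2

0.5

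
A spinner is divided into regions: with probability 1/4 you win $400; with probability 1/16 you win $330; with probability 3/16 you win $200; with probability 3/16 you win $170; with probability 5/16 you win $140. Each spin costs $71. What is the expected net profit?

E[payout] = 400·1/4 + 330·1/16 + 200·3/16 + 170·3/16 + 140·5/16
 = 100 + 165/8 + 75/2 + 255/8 + 175/4
 = 935/4
Net = 935/4 - 71 = 651/4

162.75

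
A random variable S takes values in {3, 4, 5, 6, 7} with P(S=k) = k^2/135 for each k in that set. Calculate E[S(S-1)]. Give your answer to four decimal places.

E[S(S-1)] = Σ s(s-1)·P(S=s)
 = 6·1/15 + 12·16/135 + 20·5/27 + 30·4/15 + 42·49/135
 = 2/5 + 64/45 + 100/27 + 8 + 686/45
 = 3884/135

28.7704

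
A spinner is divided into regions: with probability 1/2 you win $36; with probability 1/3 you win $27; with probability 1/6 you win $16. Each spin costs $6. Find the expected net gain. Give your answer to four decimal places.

23.6667

E[payout] = 36·1/2 + 27·1/3 + 16·1/6
 = 18 + 9 + 8/3
 = 89/3
Net = 89/3 - 6 = 71/3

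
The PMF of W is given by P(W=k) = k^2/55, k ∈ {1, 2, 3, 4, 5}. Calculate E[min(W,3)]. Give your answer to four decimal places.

2.8909

E[min(W,3)] = Σ min(w,3)·P(W=w)
 = 1·1/55 + 2·4/55 + 3·9/55 + 3·16/55 + 3·5/11
 = 1/55 + 8/55 + 27/55 + 48/55 + 15/11
 = 159/55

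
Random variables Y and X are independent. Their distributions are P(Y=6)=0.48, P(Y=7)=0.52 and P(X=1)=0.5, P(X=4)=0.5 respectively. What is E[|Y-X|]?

4.02

E[|Y-X|] = Σ_y Σ_x |y-x| · P(Y=y)P(X=x)
 = 5·0.24 + 2·0.24 + 6·0.26 + 3·0.26
 = 1.2 + 0.48 + 1.56 + 0.78
 = 4.02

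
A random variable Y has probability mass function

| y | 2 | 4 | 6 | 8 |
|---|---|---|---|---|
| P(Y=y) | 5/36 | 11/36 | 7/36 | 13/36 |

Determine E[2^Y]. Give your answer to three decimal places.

110.333

E[2^Y] = Σ 2^y·P(Y=y)
 = 4·5/36 + 16·11/36 + 64·7/36 + 256·13/36
 = 5/9 + 44/9 + 112/9 + 832/9
 = 331/3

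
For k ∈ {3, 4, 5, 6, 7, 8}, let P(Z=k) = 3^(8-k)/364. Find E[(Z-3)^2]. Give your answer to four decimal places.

0.9423

E[(Z-3)^2] = Σ (z-3)^2·P(Z=z)
 = 0·243/364 + 1·81/364 + 4·27/364 + 9·9/364 + 16·3/364 + 25·1/364
 = 0 + 81/364 + 27/91 + 81/364 + 12/91 + 25/364
 = 49/52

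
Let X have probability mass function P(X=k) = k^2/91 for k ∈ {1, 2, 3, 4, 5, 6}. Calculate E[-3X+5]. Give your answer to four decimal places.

E[-3X+5] = Σ (-3x+5)·P(X=x)
 = 2·1/91 + (-1)·4/91 + (-4)·9/91 + (-7)·16/91 + (-10)·25/91 + (-13)·36/91
 = 2/91 + (-4/91) + (-36/91) + (-16/13) + (-250/91) + (-36/7)
 = -124/13

-9.5385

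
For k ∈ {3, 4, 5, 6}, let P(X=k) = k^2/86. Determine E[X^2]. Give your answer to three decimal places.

E[X^2] = Σ x^2·P(X=x)
 = 9·9/86 + 16·8/43 + 25·25/86 + 36·18/43
 = 81/86 + 128/43 + 625/86 + 648/43
 = 1129/43

26.256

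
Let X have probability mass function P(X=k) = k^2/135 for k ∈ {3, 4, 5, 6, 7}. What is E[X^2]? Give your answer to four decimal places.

34.5111

E[X^2] = Σ x^2·P(X=x)
 = 9·1/15 + 16·16/135 + 25·5/27 + 36·4/15 + 49·49/135
 = 3/5 + 256/135 + 125/27 + 48/5 + 2401/135
 = 1553/45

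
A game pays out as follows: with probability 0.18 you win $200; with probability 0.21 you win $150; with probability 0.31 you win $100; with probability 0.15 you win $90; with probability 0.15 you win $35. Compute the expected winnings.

117.25

E[payout] = 200·0.18 + 150·0.21 + 100·0.31 + 90·0.15 + 35·0.15
 = 36 + 31.5 + 31 + 13.5 + 5.25
 = 117.25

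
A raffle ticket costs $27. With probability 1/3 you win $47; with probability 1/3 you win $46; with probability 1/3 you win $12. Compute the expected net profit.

8

E[payout] = 47·1/3 + 46·1/3 + 12·1/3
 = 47/3 + 46/3 + 4
 = 35
Net = 35 - 27 = 8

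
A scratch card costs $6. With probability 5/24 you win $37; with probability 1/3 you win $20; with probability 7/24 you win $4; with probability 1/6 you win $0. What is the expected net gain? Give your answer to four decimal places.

E[payout] = 37·5/24 + 20·1/3 + 4·7/24 + 0·1/6
 = 185/24 + 20/3 + 7/6 + 0
 = 373/24
Net = 373/24 - 6 = 229/24

9.5417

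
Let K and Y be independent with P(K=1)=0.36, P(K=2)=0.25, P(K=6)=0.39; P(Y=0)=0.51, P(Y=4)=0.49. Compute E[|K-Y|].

2.7884

E[|K-Y|] = Σ_k Σ_y |k-y| · P(K=k)P(Y=y)
 = 1·0.1836 + 3·0.1764 + 2·0.1275 + 2·0.1225 + 6·0.1989 + 2·0.1911
 = 0.1836 + 0.5292 + 0.255 + 0.245 + 1.1934 + 0.3822
 = 2.7884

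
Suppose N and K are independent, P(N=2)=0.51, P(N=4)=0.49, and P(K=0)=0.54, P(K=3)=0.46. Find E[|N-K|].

2.0692

E[|N-K|] = Σ_n Σ_k |n-k| · P(N=n)P(K=k)
 = 2·0.2754 + 1·0.2346 + 4·0.2646 + 1·0.2254
 = 0.5508 + 0.2346 + 1.0584 + 0.2254
 = 2.0692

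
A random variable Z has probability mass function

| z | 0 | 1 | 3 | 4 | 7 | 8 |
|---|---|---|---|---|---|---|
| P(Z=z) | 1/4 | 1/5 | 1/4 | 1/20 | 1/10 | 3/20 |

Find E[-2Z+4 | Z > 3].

P(Z > 3) = 1/20 + 1/10 + 3/20 = 3/10.
E[-2Z+4 | Z > 3] = [(-4)·1/20 + (-10)·1/10 + (-12)·3/20] / (3/10)
 = -3 / (3/10)
 = -10

-10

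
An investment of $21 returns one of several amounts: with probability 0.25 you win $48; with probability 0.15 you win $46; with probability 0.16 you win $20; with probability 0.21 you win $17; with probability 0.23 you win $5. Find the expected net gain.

E[payout] = 48·0.25 + 46·0.15 + 20·0.16 + 17·0.21 + 5·0.23
 = 12 + 6.9 + 3.2 + 3.57 + 1.15
 = 26.82
Net = 26.82 - 21 = 5.82

5.82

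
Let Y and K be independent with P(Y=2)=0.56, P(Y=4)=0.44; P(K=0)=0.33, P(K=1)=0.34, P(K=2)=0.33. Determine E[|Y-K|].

1.88

E[|Y-K|] = Σ_y Σ_k |y-k| · P(Y=y)P(K=k)
 = 2·0.1848 + 1·0.1904 + 0·0.1848 + 4·0.1452 + 3·0.1496 + 2·0.1452
 = 0.3696 + 0.1904 + 0 + 0.5808 + 0.4488 + 0.2904
 = 1.88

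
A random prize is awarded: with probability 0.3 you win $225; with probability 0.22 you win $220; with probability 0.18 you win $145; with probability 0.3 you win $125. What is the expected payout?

E[payout] = 225·0.3 + 220·0.22 + 145·0.18 + 125·0.3
 = 67.5 + 48.4 + 26.1 + 37.5
 = 179.5

179.5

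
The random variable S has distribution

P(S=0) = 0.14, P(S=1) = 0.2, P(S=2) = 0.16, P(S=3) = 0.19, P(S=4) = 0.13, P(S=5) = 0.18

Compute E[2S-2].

E[2S-2] = Σ (2s-2)·P(S=s)
 = (-2)·0.14 + 0·0.2 + 2·0.16 + 4·0.19 + 6·0.13 + 8·0.18
 = (-0.28) + 0 + 0.32 + 0.76 + 0.78 + 1.44
 = 3.02

3.02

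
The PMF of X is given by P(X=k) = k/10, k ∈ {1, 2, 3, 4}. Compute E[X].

E[X] = Σ x·P(X=x)
 = 1·1/10 + 2·1/5 + 3·3/10 + 4·2/5
 = 1/10 + 2/5 + 9/10 + 8/5
 = 3

3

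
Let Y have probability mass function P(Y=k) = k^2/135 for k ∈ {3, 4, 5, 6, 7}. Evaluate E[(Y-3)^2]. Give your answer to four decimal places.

E[(Y-3)^2] = Σ (y-3)^2·P(Y=y)
 = 0·1/15 + 1·16/135 + 4·5/27 + 9·4/15 + 16·49/135
 = 0 + 16/135 + 20/27 + 12/5 + 784/135
 = 136/15

9.0667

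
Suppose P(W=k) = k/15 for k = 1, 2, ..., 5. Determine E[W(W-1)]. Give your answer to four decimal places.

11.3333

E[W(W-1)] = Σ w(w-1)·P(W=w)
 = 0·1/15 + 2·2/15 + 6·1/5 + 12·4/15 + 20·1/3
 = 0 + 4/15 + 6/5 + 16/5 + 20/3
 = 34/3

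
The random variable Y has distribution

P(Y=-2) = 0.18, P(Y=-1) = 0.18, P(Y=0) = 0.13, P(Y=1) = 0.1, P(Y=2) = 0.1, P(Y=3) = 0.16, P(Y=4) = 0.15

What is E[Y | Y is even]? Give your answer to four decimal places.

P(Y is even) = 0.18 + 0.13 + 0.1 + 0.15 = 0.56.
E[Y | Y is even] = [(-2)·0.18 + 0·0.13 + 2·0.1 + 4·0.15] / 0.56
 = 0.44 / 0.56
 = 11/14

0.7857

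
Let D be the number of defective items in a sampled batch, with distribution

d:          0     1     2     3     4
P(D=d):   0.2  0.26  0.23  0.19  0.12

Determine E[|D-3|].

E[|D-3|] = Σ |d-3|·P(D=d)
 = 3·0.2 + 2·0.26 + 1·0.23 + 0·0.19 + 1·0.12
 = 0.6 + 0.52 + 0.23 + 0 + 0.12
 = 1.47

1.47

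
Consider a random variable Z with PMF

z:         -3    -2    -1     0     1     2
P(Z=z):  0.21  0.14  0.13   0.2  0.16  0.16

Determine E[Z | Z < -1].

P(Z < -1) = 0.21 + 0.14 = 0.35.
E[Z | Z < -1] = [(-3)·0.21 + (-2)·0.14] / 0.35
 = -0.91 / 0.35
 = -13/5

-2.6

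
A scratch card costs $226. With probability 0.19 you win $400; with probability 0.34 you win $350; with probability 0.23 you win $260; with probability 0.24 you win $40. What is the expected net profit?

E[payout] = 400·0.19 + 350·0.34 + 260·0.23 + 40·0.24
 = 76 + 119 + 59.8 + 9.6
 = 264.4
Net = 264.4 - 226 = 38.4

38.4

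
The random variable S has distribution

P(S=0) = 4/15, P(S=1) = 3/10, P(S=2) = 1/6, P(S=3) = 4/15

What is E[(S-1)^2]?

1.5

E[(S-1)^2] = Σ (s-1)^2·P(S=s)
 = 1·4/15 + 0·3/10 + 1·1/6 + 4·4/15
 = 4/15 + 0 + 1/6 + 16/15
 = 3/2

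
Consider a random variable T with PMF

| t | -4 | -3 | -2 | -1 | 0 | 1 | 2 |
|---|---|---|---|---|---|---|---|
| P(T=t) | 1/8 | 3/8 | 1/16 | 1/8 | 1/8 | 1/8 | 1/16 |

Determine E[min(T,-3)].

-3.125

E[min(T,-3)] = Σ min(t,-3)·P(T=t)
 = (-4)·1/8 + (-3)·3/8 + (-3)·1/16 + (-3)·1/8 + (-3)·1/8 + (-3)·1/8 + (-3)·1/16
 = (-1/2) + (-9/8) + (-3/16) + (-3/8) + (-3/8) + (-3/8) + (-3/16)
 = -25/8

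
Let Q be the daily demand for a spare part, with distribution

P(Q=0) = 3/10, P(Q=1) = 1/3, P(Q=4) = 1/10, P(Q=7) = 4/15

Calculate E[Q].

E[Q] = Σ q·P(Q=q)
 = 0·3/10 + 1·1/3 + 4·1/10 + 7·4/15
 = 0 + 1/3 + 2/5 + 28/15
 = 13/5

2.6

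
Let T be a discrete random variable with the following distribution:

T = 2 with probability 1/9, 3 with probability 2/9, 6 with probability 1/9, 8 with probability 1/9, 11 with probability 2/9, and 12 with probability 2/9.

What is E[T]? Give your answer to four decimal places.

E[T] = Σ t·P(T=t)
 = 2·1/9 + 3·2/9 + 6·1/9 + 8·1/9 + 11·2/9 + 12·2/9
 = 2/9 + 2/3 + 2/3 + 8/9 + 22/9 + 8/3
 = 68/9

7.5556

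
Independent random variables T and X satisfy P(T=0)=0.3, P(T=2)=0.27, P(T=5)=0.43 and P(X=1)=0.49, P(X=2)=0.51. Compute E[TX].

E[TX] = Σ_t Σ_x tx · P(T=t)P(X=x)
 = 0·0.147 + 0·0.153 + 2·0.1323 + 4·0.1377 + 5·0.2107 + 10·0.2193
 = 0 + 0 + 0.2646 + 0.5508 + 1.0535 + 2.193
 = 4.0619

4.0619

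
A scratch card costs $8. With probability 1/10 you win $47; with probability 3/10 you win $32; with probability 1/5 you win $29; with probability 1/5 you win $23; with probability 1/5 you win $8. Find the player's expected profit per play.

18.3

E[payout] = 47·1/10 + 32·3/10 + 29·1/5 + 23·1/5 + 8·1/5
 = 47/10 + 48/5 + 29/5 + 23/5 + 8/5
 = 263/10
Net = 263/10 - 8 = 183/10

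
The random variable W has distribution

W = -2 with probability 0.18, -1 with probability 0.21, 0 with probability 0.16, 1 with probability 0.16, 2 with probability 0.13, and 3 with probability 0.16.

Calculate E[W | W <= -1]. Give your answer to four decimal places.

P(W <= -1) = 0.18 + 0.21 = 0.39.
E[W | W <= -1] = [(-2)·0.18 + (-1)·0.21] / 0.39
 = -0.57 / 0.39
 = -19/13

-1.4615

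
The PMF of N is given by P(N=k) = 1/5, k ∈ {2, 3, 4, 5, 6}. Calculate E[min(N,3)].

E[min(N,3)] = Σ min(n,3)·P(N=n)
 = 2·1/5 + 3·1/5 + 3·1/5 + 3·1/5 + 3·1/5
 = 2/5 + 3/5 + 3/5 + 3/5 + 3/5
 = 14/5

2.8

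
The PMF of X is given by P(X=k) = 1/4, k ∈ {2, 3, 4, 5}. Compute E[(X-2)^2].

3.5

E[(X-2)^2] = Σ (x-2)^2·P(X=x)
 = 0·1/4 + 1·1/4 + 4·1/4 + 9·1/4
 = 0 + 1/4 + 1 + 9/4
 = 7/2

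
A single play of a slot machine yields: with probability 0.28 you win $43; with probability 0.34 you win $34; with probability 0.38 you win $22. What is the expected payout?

E[payout] = 43·0.28 + 34·0.34 + 22·0.38
 = 12.04 + 11.56 + 8.36
 = 31.96

31.96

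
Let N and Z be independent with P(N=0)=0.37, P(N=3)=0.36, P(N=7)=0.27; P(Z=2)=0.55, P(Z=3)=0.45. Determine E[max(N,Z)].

3.8765

E[max(N,Z)] = Σ_n Σ_z max(n,z) · P(N=n)P(Z=z)
 = 2·0.2035 + 3·0.1665 + 3·0.198 + 3·0.162 + 7·0.1485 + 7·0.1215
 = 0.407 + 0.4995 + 0.594 + 0.486 + 1.0395 + 0.8505
 = 3.8765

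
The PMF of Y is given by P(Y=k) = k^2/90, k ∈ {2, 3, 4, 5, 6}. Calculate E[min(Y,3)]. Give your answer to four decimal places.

2.9556

E[min(Y,3)] = Σ min(y,3)·P(Y=y)
 = 2·2/45 + 3·1/10 + 3·8/45 + 3·5/18 + 3·2/5
 = 4/45 + 3/10 + 8/15 + 5/6 + 6/5
 = 133/45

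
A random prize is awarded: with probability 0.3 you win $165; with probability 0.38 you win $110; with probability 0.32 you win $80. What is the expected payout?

E[payout] = 165·0.3 + 110·0.38 + 80·0.32
 = 49.5 + 41.8 + 25.6
 = 116.9

116.9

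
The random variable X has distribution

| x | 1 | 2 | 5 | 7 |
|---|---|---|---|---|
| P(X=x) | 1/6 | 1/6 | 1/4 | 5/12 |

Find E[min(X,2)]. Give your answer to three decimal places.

1.833

E[min(X,2)] = Σ min(x,2)·P(X=x)
 = 1·1/6 + 2·1/6 + 2·1/4 + 2·5/12
 = 1/6 + 1/3 + 1/2 + 5/6
 = 11/6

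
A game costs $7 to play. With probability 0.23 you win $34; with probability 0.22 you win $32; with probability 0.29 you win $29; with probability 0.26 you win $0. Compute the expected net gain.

E[payout] = 34·0.23 + 32·0.22 + 29·0.29 + 0·0.26
 = 7.82 + 7.04 + 8.41 + 0
 = 23.27
Net = 23.27 - 7 = 16.27

16.27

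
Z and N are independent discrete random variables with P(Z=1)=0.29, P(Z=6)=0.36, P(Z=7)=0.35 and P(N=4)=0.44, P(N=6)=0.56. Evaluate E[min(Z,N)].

E[min(Z,N)] = Σ_z Σ_n min(z,n) · P(Z=z)P(N=n)
 = 1·0.1276 + 1·0.1624 + 4·0.1584 + 6·0.2016 + 4·0.154 + 6·0.196
 = 0.1276 + 0.1624 + 0.6336 + 1.2096 + 0.616 + 1.176
 = 3.9252

3.9252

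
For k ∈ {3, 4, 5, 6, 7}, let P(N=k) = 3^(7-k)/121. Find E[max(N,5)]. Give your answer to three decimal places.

E[max(N,5)] = Σ max(n,5)·P(N=n)
 = 5·81/121 + 5·27/121 + 5·9/121 + 6·3/121 + 7·1/121
 = 405/121 + 135/121 + 45/121 + 18/121 + 7/121
 = 610/121

5.041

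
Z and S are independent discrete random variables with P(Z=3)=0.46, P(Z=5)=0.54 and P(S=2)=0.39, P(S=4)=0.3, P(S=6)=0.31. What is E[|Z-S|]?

1.7064

E[|Z-S|] = Σ_z Σ_s |z-s| · P(Z=z)P(S=s)
 = 1·0.1794 + 1·0.138 + 3·0.1426 + 3·0.2106 + 1·0.162 + 1·0.1674
 = 0.1794 + 0.138 + 0.4278 + 0.6318 + 0.162 + 0.1674
 = 1.7064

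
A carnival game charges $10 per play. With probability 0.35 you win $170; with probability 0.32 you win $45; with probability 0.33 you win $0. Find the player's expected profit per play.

E[payout] = 170·0.35 + 45·0.32 + 0·0.33
 = 59.5 + 14.4 + 0
 = 73.9
Net = 73.9 - 10 = 63.9

63.9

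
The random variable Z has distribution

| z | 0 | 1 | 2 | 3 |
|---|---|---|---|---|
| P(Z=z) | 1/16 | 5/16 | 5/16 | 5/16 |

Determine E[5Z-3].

6.375

E[5Z-3] = Σ (5z-3)·P(Z=z)
 = (-3)·1/16 + 2·5/16 + 7·5/16 + 12·5/16
 = (-3/16) + 5/8 + 35/16 + 15/4
 = 51/8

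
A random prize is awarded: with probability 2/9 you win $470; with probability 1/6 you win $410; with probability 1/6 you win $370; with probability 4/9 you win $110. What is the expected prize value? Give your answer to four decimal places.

E[payout] = 470·2/9 + 410·1/6 + 370·1/6 + 110·4/9
 = 940/9 + 205/3 + 185/3 + 440/9
 = 850/3

283.3333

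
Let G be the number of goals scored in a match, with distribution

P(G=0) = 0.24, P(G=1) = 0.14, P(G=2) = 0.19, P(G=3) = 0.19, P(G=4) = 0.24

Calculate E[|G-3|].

E[|G-3|] = Σ |g-3|·P(G=g)
 = 3·0.24 + 2·0.14 + 1·0.19 + 0·0.19 + 1·0.24
 = 0.72 + 0.28 + 0.19 + 0 + 0.24
 = 1.43

1.43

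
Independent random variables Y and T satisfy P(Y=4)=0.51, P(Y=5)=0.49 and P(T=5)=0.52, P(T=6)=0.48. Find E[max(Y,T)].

5.48

E[max(Y,T)] = Σ_y Σ_t max(y,t) · P(Y=y)P(T=t)
 = 5·0.2652 + 6·0.2448 + 5·0.2548 + 6·0.2352
 = 1.326 + 1.4688 + 1.274 + 1.4112
 = 5.48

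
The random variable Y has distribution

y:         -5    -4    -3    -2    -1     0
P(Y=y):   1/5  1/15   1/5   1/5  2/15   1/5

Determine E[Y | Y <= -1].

P(Y <= -1) = 1/5 + 1/15 + 1/5 + 1/5 + 2/15 = 4/5.
E[Y | Y <= -1] = [(-5)·1/5 + (-4)·1/15 + (-3)·1/5 + (-2)·1/5 + (-1)·2/15] / (4/5)
 = -12/5 / (4/5)
 = -3

-3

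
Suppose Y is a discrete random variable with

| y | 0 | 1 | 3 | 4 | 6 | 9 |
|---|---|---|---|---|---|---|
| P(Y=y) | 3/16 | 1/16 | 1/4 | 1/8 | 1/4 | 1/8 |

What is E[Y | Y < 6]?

P(Y < 6) = 3/16 + 1/16 + 1/4 + 1/8 = 5/8.
E[Y | Y < 6] = [0·3/16 + 1·1/16 + 3·1/4 + 4·1/8] / (5/8)
 = 21/16 / (5/8)
 = 21/10

2.1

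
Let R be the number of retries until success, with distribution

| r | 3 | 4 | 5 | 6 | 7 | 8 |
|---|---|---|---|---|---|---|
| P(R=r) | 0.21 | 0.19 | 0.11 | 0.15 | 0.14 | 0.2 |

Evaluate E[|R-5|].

E[|R-5|] = Σ |r-5|·P(R=r)
 = 2·0.21 + 1·0.19 + 0·0.11 + 1·0.15 + 2·0.14 + 3·0.2
 = 0.42 + 0.19 + 0 + 0.15 + 0.28 + 0.6
 = 1.64

1.64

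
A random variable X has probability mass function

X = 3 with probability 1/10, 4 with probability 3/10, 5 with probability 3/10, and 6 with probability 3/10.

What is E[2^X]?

E[2^X] = Σ 2^x·P(X=x)
 = 8·1/10 + 16·3/10 + 32·3/10 + 64·3/10
 = 4/5 + 24/5 + 48/5 + 96/5
 = 172/5

34.4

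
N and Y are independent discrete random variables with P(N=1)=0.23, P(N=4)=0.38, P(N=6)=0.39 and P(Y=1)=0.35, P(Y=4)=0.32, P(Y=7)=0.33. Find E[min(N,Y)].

2.7589

E[min(N,Y)] = Σ_n Σ_y min(n,y) · P(N=n)P(Y=y)
 = 1·0.0805 + 1·0.0736 + 1·0.0759 + 1·0.133 + 4·0.1216 + 4·0.1254 + 1·0.1365 + 4·0.1248 + 6·0.1287
 = 0.0805 + 0.0736 + 0.0759 + 0.133 + 0.4864 + 0.5016 + 0.1365 + 0.4992 + 0.7722
 = 2.7589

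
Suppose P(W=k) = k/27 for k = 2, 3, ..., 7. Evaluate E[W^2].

29

E[W^2] = Σ w^2·P(W=w)
 = 4·2/27 + 9·1/9 + 16·4/27 + 25·5/27 + 36·2/9 + 49·7/27
 = 8/27 + 1 + 64/27 + 125/27 + 8 + 343/27
 = 29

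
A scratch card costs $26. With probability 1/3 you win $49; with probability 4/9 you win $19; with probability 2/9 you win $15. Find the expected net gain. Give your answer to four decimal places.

2.1111

E[payout] = 49·1/3 + 19·4/9 + 15·2/9
 = 49/3 + 76/9 + 10/3
 = 253/9
Net = 253/9 - 26 = 19/9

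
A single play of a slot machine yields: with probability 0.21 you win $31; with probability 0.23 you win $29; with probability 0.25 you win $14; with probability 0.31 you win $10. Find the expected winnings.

19.78

E[payout] = 31·0.21 + 29·0.23 + 14·0.25 + 10·0.31
 = 6.51 + 6.67 + 3.5 + 3.1
 = 19.78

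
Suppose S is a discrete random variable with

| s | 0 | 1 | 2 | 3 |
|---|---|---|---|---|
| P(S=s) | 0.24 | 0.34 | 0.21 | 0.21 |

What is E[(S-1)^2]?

E[(S-1)^2] = Σ (s-1)^2·P(S=s)
 = 1·0.24 + 0·0.34 + 1·0.21 + 4·0.21
 = 0.24 + 0 + 0.21 + 0.84
 = 1.29

1.29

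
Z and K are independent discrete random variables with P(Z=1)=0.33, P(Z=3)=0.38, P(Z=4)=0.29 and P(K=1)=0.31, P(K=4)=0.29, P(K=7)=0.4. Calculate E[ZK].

11.2301

E[ZK] = Σ_z Σ_k zk · P(Z=z)P(K=k)
 = 1·0.1023 + 4·0.0957 + 7·0.132 + 3·0.1178 + 12·0.1102 + 21·0.152 + 4·0.0899 + 16·0.0841 + 28·0.116
 = 0.1023 + 0.3828 + 0.924 + 0.3534 + 1.3224 + 3.192 + 0.3596 + 1.3456 + 3.248
 = 11.2301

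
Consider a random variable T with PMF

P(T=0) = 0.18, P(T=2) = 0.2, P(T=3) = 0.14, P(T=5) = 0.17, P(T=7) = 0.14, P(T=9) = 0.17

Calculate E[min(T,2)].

1.64

E[min(T,2)] = Σ min(t,2)·P(T=t)
 = 0·0.18 + 2·0.2 + 2·0.14 + 2·0.17 + 2·0.14 + 2·0.17
 = 0 + 0.4 + 0.28 + 0.34 + 0.28 + 0.34
 = 1.64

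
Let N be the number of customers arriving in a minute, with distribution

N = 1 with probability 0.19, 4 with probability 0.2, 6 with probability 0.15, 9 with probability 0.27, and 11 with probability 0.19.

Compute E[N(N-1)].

47.24

E[N(N-1)] = Σ n(n-1)·P(N=n)
 = 0·0.19 + 12·0.2 + 30·0.15 + 72·0.27 + 110·0.19
 = 0 + 2.4 + 4.5 + 19.44 + 20.9
 = 47.24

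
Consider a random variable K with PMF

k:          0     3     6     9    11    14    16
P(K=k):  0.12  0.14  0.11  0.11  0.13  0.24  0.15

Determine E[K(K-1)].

106.04

E[K(K-1)] = Σ k(k-1)·P(K=k)
 = 0·0.12 + 6·0.14 + 30·0.11 + 72·0.11 + 110·0.13 + 182·0.24 + 240·0.15
 = 0 + 0.84 + 3.3 + 7.92 + 14.3 + 43.68 + 36
 = 106.04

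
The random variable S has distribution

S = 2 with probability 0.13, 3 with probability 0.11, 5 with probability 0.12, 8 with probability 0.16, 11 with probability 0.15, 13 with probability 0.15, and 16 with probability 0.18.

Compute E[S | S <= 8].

4.75

P(S <= 8) = 0.13 + 0.11 + 0.12 + 0.16 = 0.52.
E[S | S <= 8] = [2·0.13 + 3·0.11 + 5·0.12 + 8·0.16] / 0.52
 = 2.47 / 0.52
 = 19/4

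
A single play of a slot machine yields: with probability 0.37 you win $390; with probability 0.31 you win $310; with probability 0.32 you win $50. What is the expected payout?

E[payout] = 390·0.37 + 310·0.31 + 50·0.32
 = 144.3 + 96.1 + 16
 = 256.4

256.4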